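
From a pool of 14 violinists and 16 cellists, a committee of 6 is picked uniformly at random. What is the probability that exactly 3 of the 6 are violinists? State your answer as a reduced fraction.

The sample space is all 6-subsets of the 30: C(30,6) = 593775.
Selections with exactly 3 violinists: choose 3 of the 14 violinists and 3 of the 16 cellists, C(14,3)·C(16,3) = 364·560 = 203840.
Probability = 203840/593775 = 448/1305.

448/1305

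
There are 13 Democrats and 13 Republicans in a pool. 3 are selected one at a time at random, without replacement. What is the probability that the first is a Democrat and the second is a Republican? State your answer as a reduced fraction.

Multiply the conditional probabilities at each draw: 13/26 · 13/25 = 169/650 = 13/50.

13/50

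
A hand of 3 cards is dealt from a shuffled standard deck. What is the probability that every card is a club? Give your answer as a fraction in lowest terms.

11/850

There are C(52,3) = 22100 possible 3-card hands.
Hands that are all clubs: C(13,3) = 286.
Probability = 286/22100 = 11/850.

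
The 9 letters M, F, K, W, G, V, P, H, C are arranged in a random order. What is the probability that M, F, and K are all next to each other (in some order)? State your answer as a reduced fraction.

1/12

There are 9! = 362880 arrangements.
Treat the three as one block: 7! placements × 3! orders within the block = 5040·6 = 30240.
Probability = 30240/362880 = 1/12.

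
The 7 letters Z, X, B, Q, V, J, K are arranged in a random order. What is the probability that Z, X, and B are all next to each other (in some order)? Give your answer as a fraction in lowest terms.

There are 7! = 5040 arrangements.
Treat the three as one block: 5! placements × 3! orders within the block = 120·6 = 720.
Probability = 720/5040 = 1/7.

1/7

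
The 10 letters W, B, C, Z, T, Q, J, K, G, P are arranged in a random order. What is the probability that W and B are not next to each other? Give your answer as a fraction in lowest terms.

There are 10! = 3628800 arrangements.
Arrangements with W and B adjacent: 2·9! = 725760.
So not adjacent: 3628800 − 725760 = 2903040, probability 2903040/3628800 = 4/5.

4/5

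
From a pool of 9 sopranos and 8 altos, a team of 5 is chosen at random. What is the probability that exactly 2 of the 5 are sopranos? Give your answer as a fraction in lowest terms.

The sample space is all 5-subsets of the 17: C(17,5) = 6188.
Selections with exactly 2 sopranos: choose 2 of the 9 sopranos and 3 of the 8 altos, C(9,2)·C(8,3) = 36·56 = 2016.
Probability = 2016/6188 = 72/221.

72/221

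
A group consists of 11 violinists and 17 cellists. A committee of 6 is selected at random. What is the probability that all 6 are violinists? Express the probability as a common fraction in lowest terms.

11/8970

There are C(28,6) = 376740 possible selections.
Selections with all violinists: C(11,6) = 462.
Probability = 462/376740 = 11/8970.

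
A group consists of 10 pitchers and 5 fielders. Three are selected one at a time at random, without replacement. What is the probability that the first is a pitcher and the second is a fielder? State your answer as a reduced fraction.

Multiply the conditional probabilities at each draw: 10/15 · 5/14 = 50/210 = 5/21.

5/21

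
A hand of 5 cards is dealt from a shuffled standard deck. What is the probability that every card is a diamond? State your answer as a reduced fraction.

There are C(52,5) = 2598960 possible 5-card hands.
Hands that are all diamonds: C(13,5) = 1287.
Probability = 1287/2598960 = 33/66640.

33/66640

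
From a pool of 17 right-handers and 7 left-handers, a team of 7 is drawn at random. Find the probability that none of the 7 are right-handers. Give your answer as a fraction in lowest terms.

1/346104

There are C(24,7) = 346104 possible selections.
Selections with no right-handers (all left-handers): C(7,7) = 1.
Probability = 1/346104.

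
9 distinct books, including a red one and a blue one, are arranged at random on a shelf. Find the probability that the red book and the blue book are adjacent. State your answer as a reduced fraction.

There are 9! = 362880 arrangements.
Treat the red book and the blue book as a block: 8! arrangements of the blocks × 2 orders within the block = 2·40320 = 80640.
Probability = 80640/362880 = 2/9.

2/9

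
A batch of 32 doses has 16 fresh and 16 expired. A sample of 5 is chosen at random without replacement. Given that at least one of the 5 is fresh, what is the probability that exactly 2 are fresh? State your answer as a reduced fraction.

Work in counts. Selections with at least one fresh: C(32,5) − C(16,5) = 201376 − 4368 = 197008.
Of those, selections where exactly 2 are fresh: C(16,2)·C(16,3) = 120·560 = 67200.
Conditional probability = 67200/197008 = 600/1759.

600/1759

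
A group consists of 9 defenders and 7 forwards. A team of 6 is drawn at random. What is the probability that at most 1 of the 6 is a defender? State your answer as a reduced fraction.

7/286

There are C(16,6) = 8008 ways to choose the 6.
Favorable selections (at most 1 defender): C(9,0)·C(7,6) + C(9,1)·C(7,5) = 7 + 189 = 196.
Probability = 196/8008 = 7/286.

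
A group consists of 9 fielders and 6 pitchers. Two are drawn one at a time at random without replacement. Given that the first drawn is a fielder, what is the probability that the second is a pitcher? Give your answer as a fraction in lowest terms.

After removing one fielder, 14 remain: 8 fielders and 6 pitchers.
So the probability the next is a pitcher is 6/14 = 3/7.

3/7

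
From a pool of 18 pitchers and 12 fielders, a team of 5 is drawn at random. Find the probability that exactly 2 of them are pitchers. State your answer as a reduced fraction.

Total number of selections: C(30,5) = 142506.
Selections with exactly 2 pitchers: choose 2 of the 18 pitchers and 3 of the 12 fielders, C(18,2)·C(12,3) = 153·220 = 33660.
Probability = 33660/142506 = 1870/7917.

1870/7917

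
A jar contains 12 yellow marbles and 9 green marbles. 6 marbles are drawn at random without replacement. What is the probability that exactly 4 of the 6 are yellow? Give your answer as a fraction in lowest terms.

There are C(21,6) = 54264 ways to choose 6 from 21.
Selections with exactly 4 yellow: choose 4 of the 12 yellow and 2 of the 9 green, C(12,4)·C(9,2) = 495·36 = 17820.
Probability = 17820/54264 = 1485/4522.

1485/4522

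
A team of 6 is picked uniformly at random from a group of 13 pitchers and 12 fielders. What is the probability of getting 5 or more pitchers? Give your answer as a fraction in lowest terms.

78/805

Total selections: C(25,6) = 177100.
Favorable selections (5 or more pitchers): C(13,5)·C(12,1) + C(13,6)·C(12,0) = 15444 + 1716 = 17160.
Probability = 17160/177100 = 78/805.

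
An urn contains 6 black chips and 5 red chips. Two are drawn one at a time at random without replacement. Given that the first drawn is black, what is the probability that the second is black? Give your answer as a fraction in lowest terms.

After removing one black, 10 remain: 5 black and 5 red.
So the probability the next is black is 5/10 = 1/2.

1/2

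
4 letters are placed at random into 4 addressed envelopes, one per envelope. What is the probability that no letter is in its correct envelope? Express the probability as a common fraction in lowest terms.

3/8

There are 4! = 24 assignments.
By inclusion-exclusion, assignments with no fixed points: C(4,0)·4! − C(4,1)·3! + C(4,2)·2! − C(4,3)·1! + C(4,4)·0! = 9.
Probability = 9/24 = 3/8.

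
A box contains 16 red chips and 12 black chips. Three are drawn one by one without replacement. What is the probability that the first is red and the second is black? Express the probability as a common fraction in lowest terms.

16/63

Multiply the conditional probabilities at each draw: 16/28 · 12/27 = 192/756 = 16/63.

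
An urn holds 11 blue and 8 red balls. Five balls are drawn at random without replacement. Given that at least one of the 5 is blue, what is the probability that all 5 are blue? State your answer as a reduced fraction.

21/526

Work in counts. Selections with at least one blue: C(19,5) − C(8,5) = 11628 − 56 = 11572.
Of those, selections where all 5 are blue: C(11,5) = 462.
Conditional probability = 462/11572 = 21/526.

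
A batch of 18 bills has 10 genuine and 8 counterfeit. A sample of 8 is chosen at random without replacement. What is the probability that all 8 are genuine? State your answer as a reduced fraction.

There are C(18,8) = 43758 possible selections.
Selections with all genuine: C(10,8) = 45.
Probability = 45/43758 = 5/4862.

5/4862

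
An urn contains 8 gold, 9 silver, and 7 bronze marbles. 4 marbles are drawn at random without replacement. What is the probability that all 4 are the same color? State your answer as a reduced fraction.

1/46

There are C(24,4) = 10626 ways to draw 4 marbles.
All same color: C(8,4) + C(9,4) + C(7,4) = 70 + 126 + 35 = 231.
Probability = 231/10626 = 1/46.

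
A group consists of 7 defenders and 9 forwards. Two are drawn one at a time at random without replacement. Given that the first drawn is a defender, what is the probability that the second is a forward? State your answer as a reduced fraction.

3/5

After removing one defender, 15 remain: 6 defenders and 9 forwards.
So the probability the next is a forward is 9/15 = 3/5.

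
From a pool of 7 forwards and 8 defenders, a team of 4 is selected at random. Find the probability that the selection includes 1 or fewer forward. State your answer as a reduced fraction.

Total selections: C(15,4) = 1365.
Favorable selections (1 or fewer forward): C(7,0)·C(8,4) + C(7,1)·C(8,3) = 70 + 392 = 462.
Probability = 462/1365 = 22/65.

22/65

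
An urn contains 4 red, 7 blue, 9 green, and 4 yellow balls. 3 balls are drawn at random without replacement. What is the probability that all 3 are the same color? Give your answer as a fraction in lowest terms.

There are C(24,3) = 2024 ways to draw 3 balls.
All same color: C(4,3) + C(7,3) + C(9,3) + C(4,3) = 4 + 35 + 84 + 4 = 127.
Probability = 127/2024.

127/2024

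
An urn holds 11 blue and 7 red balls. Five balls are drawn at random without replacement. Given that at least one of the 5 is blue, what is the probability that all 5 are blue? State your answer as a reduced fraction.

Work in counts. Selections with at least one blue: C(18,5) − C(7,5) = 8568 − 21 = 8547.
Of those, selections where all 5 are blue: C(11,5) = 462.
Conditional probability = 462/8547 = 2/37.

2/37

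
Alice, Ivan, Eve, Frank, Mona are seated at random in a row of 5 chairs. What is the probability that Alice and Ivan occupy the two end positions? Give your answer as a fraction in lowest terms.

There are 5! = 120 arrangements.
Place Alice and Ivan at the ends in 2 ways, arrange the remaining 3 in 3! = 6 ways: 2·6 = 12.
Probability = 12/120 = 1/10.

1/10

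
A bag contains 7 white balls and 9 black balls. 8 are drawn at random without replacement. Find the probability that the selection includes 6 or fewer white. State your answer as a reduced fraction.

Total selections: C(16,8) = 12870.
The complement is exactly 7 white: C(7,7)·C(9,1) = 9.
Probability = 1 − 9/12870 = 12861/12870 = 1429/1430.

1429/1430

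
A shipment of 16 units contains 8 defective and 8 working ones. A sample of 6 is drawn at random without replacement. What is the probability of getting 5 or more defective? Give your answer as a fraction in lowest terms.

17/286

Total selections: C(16,6) = 8008.
Favorable selections (5 or more defective): C(8,5)·C(8,1) + C(8,6)·C(8,0) = 448 + 28 = 476.
Probability = 476/8008 = 17/286.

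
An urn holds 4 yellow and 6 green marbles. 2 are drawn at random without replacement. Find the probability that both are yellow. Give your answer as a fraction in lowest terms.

2/15

There are C(10,2) = 45 possible selections.
Selections with all yellow: C(4,2) = 6.
Probability = 6/45 = 2/15.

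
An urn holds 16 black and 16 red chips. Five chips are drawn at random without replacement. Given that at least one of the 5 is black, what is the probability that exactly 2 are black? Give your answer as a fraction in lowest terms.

600/1759

Work in counts. Selections with at least one black: C(32,5) − C(16,5) = 201376 − 4368 = 197008.
Of those, selections where exactly 2 are black: C(16,2)·C(16,3) = 120·560 = 67200.
Conditional probability = 67200/197008 = 600/1759.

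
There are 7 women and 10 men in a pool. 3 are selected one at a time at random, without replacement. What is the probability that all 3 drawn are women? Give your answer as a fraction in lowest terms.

7/136

Multiply the conditional probabilities at each draw: 7/17 · 6/16 · 5/15 = 210/4080 = 7/136.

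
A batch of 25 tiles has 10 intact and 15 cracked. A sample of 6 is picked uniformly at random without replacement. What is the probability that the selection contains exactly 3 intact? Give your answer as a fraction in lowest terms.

78/253

There are C(25,6) = 177100 ways to choose 6 from 25.
Selections with exactly 3 intact: choose 3 of the 10 intact and 3 of the 15 cracked, C(10,3)·C(15,3) = 120·455 = 54600.
Probability = 54600/177100 = 78/253.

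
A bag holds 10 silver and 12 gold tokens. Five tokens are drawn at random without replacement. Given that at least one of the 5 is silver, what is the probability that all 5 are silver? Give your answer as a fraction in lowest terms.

Work in counts. Selections with at least one silver: C(22,5) − C(12,5) = 26334 − 792 = 25542.
Of those, selections where all 5 are silver: C(10,5) = 252.
Conditional probability = 252/25542 = 14/1419.

14/1419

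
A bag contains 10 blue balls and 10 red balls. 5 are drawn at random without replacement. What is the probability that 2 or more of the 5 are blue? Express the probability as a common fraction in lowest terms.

274/323

Total selections: C(20,5) = 15504.
Favorable selections (2 or more blue): C(10,2)·C(10,3) + C(10,3)·C(10,2) + C(10,4)·C(10,1) + C(10,5)·C(10,0) = 5400 + 5400 + 2100 + 252 = 13152.
Probability = 13152/15504 = 274/323.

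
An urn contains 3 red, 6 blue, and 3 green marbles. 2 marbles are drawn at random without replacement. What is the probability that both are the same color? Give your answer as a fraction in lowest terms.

There are C(12,2) = 66 ways to draw 2 marbles.
All same color: C(3,2) + C(6,2) + C(3,2) = 3 + 15 + 3 = 21.
Probability = 21/66 = 7/22.

7/22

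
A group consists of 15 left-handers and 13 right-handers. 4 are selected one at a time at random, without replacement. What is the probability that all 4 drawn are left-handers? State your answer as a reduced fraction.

1/15

Multiply the conditional probabilities at each draw: 15/28 · 14/27 · 13/26 · 12/25 = 32760/491400 = 1/15.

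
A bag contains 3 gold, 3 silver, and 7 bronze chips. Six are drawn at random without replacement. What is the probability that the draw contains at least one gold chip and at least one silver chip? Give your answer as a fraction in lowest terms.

1303/1716

There are C(13,6) = 1716 possible draws.
By inclusion-exclusion on the complements, draws missing all gold or all silver: C(10,6) + C(10,6) − C(7,6) = 210 + 210 − 7 = 413.
So draws with at least one of each: 1716 − 413 = 1303, probability 1303/1716.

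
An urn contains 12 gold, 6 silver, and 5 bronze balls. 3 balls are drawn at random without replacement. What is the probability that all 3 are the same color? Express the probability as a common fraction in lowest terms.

250/1771

There are C(23,3) = 1771 ways to draw 3 balls.
All same color: C(12,3) + C(6,3) + C(5,3) = 220 + 20 + 10 = 250.
Probability = 250/1771.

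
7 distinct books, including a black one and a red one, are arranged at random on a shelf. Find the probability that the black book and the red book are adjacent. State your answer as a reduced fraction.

2/7

There are 7! = 5040 arrangements.
Treat the black book and the red book as a block: 6! arrangements of the blocks × 2 orders within the block = 2·720 = 1440.
Probability = 1440/5040 = 2/7.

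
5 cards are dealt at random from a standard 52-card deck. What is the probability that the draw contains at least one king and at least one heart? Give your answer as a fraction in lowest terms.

229297/866320

There are C(52,5) = 2598960 possible draws.
By inclusion-exclusion on the complements, draws missing all kings or all hearts: C(48,5) + C(39,5) − C(36,5) = 1712304 + 575757 − 376992 = 1911069.
So draws with at least one of each: 2598960 − 1911069 = 687891, probability 687891/2598960 = 229297/866320.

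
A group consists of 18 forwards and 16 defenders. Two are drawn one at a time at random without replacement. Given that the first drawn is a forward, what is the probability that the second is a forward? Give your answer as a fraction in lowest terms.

17/33

After removing one forward, 33 remain: 17 forwards and 16 defenders.
So the probability the next is a forward is 17/33.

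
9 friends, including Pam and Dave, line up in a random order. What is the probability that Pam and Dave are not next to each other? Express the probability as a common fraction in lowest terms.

7/9

There are 9! = 362880 arrangements.
Arrangements with Pam and Dave adjacent: 2·8! = 80640.
So not adjacent: 362880 − 80640 = 282240, probability 282240/362880 = 7/9.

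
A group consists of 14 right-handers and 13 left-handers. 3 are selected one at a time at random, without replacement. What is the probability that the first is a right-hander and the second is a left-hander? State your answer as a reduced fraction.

Multiply the conditional probabilities at each draw: 14/27 · 13/26 = 182/702 = 7/27.

7/27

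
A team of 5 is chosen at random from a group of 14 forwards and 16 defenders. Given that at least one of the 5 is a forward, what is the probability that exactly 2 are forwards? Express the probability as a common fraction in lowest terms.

Work in counts. Selections with at least one forward: C(30,5) − C(16,5) = 142506 − 4368 = 138138.
Of those, selections where exactly 2 are forwards: C(14,2)·C(16,3) = 91·560 = 50960.
Conditional probability = 50960/138138 = 280/759.

280/759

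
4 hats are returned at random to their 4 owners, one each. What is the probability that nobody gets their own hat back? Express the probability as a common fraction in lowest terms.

3/8

There are 4! = 24 assignments.
By inclusion-exclusion, assignments with no fixed points: C(4,0)·4! − C(4,1)·3! + C(4,2)·2! − C(4,3)·1! + C(4,4)·0! = 9.
Probability = 9/24 = 3/8.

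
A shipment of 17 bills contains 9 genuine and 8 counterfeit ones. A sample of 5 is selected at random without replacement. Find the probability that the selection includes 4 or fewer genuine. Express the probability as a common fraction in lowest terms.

Total selections: C(17,5) = 6188.
Favorable selections (4 or fewer genuine): C(9,0)·C(8,5) + C(9,1)·C(8,4) + C(9,2)·C(8,3) + C(9,3)·C(8,2) + C(9,4)·C(8,1) = 56 + 630 + 2016 + 2352 + 1008 = 6062.
Probability = 6062/6188 = 433/442.

433/442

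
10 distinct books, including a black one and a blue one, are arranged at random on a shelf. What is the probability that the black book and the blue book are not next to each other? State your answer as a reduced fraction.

There are 10! = 3628800 arrangements.
Arrangements with the black book and the blue book adjacent: 2·9! = 725760.
So not adjacent: 3628800 − 725760 = 2903040, probability 2903040/3628800 = 4/5.

4/5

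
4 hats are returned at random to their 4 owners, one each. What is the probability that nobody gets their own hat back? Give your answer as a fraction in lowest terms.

3/8

There are 4! = 24 assignments.
By inclusion-exclusion, assignments with no fixed points: C(4,0)·4! − C(4,1)·3! + C(4,2)·2! − C(4,3)·1! + C(4,4)·0! = 9.
Probability = 9/24 = 3/8.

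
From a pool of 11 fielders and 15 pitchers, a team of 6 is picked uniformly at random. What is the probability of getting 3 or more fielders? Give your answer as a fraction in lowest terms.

Total selections: C(26,6) = 230230.
Favorable selections (3 or more fielders): C(11,3)·C(15,3) + C(11,4)·C(15,2) + C(11,5)·C(15,1) + C(11,6)·C(15,0) = 75075 + 34650 + 6930 + 462 = 117117.
Probability = 117117/230230 = 117/230.

117/230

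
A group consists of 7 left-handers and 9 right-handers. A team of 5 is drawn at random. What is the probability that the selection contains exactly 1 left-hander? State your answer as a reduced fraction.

There are C(16,5) = 4368 ways to choose 5 from 16.
Selections with exactly 1 left-hander: choose 1 of the 7 left-handers and 4 of the 9 right-handers, C(7,1)·C(9,4) = 7·126 = 882.
Probability = 882/4368 = 21/104.

21/104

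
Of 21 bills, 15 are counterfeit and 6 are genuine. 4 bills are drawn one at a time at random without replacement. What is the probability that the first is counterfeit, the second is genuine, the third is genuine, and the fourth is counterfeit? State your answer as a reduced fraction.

Multiply the conditional probabilities at each draw: 15/21 · 6/20 · 5/19 · 14/18 = 6300/143640 = 5/114.

5/114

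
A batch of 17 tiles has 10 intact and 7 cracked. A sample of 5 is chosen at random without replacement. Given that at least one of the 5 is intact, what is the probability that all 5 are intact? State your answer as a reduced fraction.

Work in counts. Selections with at least one intact: C(17,5) − C(7,5) = 6188 − 21 = 6167.
Of those, selections where all 5 are intact: C(10,5) = 252.
Conditional probability = 252/6167 = 36/881.

36/881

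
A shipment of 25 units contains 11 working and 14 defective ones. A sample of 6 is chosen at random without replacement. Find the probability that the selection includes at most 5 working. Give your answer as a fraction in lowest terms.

1147/1150

There are C(25,6) = 177100 ways to choose the 6.
The complement is exactly 6 working: C(11,6)·C(14,0) = 462.
Probability = 1 − 462/177100 = 176638/177100 = 1147/1150.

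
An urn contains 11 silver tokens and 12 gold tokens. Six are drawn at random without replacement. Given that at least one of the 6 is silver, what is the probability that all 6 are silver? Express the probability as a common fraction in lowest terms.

Work in counts. Selections with at least one silver: C(23,6) − C(12,6) = 100947 − 924 = 100023.
Of those, selections where all 6 are silver: C(11,6) = 462.
Conditional probability = 462/100023 = 2/433.

2/433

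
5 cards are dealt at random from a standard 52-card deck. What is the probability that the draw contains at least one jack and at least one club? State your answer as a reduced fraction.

229297/866320

There are C(52,5) = 2598960 possible draws.
By inclusion-exclusion on the complements, draws missing all jacks or all clubs: C(48,5) + C(39,5) − C(36,5) = 1712304 + 575757 − 376992 = 1911069.
So draws with at least one of each: 2598960 − 1911069 = 687891, probability 687891/2598960 = 229297/866320.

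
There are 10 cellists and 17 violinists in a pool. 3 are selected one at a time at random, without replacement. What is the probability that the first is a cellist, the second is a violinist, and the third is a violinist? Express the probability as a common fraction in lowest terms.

Multiply the conditional probabilities at each draw: 10/27 · 17/26 · 16/25 = 2720/17550 = 272/1755.

272/1755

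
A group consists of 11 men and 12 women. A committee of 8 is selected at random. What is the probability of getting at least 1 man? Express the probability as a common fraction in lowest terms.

14843/14858

Total selections: C(23,8) = 490314.
The complement is all 8 are women: C(12,8) = 495.
Probability = 1 − 495/490314 = 489819/490314 = 14843/14858.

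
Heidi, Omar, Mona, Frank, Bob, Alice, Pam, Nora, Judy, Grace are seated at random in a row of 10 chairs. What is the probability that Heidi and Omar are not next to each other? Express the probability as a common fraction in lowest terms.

4/5

There are 10! = 3628800 arrangements.
Arrangements with Heidi and Omar adjacent: 2·9! = 725760.
So not adjacent: 3628800 − 725760 = 2903040, probability 2903040/3628800 = 4/5.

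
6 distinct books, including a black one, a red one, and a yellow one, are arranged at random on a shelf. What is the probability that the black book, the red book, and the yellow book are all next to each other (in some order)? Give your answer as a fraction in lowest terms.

1/5

There are 6! = 720 arrangements.
Treat the three as one block: 4! placements × 3! orders within the block = 24·6 = 144.
Probability = 144/720 = 1/5.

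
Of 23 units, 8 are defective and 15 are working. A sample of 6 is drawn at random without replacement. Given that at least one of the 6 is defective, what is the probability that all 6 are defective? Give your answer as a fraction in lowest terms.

Work in counts. Selections with at least one defective: C(23,6) − C(15,6) = 100947 − 5005 = 95942.
Of those, selections where all 6 are defective: C(8,6) = 28.
Conditional probability = 28/95942 = 2/6853.

2/6853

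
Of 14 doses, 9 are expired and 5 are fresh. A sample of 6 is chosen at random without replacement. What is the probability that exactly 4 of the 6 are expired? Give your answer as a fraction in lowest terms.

60/143

The sample space is all 6-subsets of the 14: C(14,6) = 3003.
Selections with exactly 4 expired: choose 4 of the 9 expired and 2 of the 5 fresh, C(9,4)·C(5,2) = 126·10 = 1260.
Probability = 1260/3003 = 60/143.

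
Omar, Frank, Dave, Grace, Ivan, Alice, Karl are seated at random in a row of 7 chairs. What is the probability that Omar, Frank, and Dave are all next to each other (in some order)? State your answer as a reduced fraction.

1/7

There are 7! = 5040 arrangements.
Treat the three as one block: 5! placements × 3! orders within the block = 120·6 = 720.
Probability = 720/5040 = 1/7.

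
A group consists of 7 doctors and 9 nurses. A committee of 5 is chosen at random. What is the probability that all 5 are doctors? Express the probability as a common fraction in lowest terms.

1/208

There are C(16,5) = 4368 possible selections.
Selections with all doctors: C(7,5) = 21.
Probability = 21/4368 = 1/208.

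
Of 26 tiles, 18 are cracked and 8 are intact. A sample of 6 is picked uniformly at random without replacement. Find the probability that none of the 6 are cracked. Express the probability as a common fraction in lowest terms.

2/16445

There are C(26,6) = 230230 possible selections.
Selections with no cracked (all intact): C(8,6) = 28.
Probability = 28/230230 = 2/16445.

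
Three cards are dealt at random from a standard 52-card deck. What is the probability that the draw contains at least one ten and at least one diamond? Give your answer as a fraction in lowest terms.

33/260

There are C(52,3) = 22100 possible draws.
By inclusion-exclusion on the complements, draws missing all tens or all diamonds: C(48,3) + C(39,3) − C(36,3) = 17296 + 9139 − 7140 = 19295.
So draws with at least one of each: 22100 − 19295 = 2805, probability 2805/22100 = 33/260.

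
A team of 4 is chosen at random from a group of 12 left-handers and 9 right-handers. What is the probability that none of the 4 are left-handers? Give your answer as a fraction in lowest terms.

2/95

There are C(21,4) = 5985 possible selections.
Selections with no left-handers (all right-handers): C(9,4) = 126.
Probability = 126/5985 = 2/95.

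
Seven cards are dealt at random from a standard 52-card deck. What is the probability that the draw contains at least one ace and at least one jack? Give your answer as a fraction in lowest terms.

3105873/16723070

There are C(52,7) = 133784560 possible draws.
By inclusion-exclusion on the complements, draws missing all aces or all jacks: C(48,7) + C(48,7) − C(44,7) = 73629072 + 73629072 − 38320568 = 108937576.
So draws with at least one of each: 133784560 − 108937576 = 24846984, probability 24846984/133784560 = 3105873/16723070.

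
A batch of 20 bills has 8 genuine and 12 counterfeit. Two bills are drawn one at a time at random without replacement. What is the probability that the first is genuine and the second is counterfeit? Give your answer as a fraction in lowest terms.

Multiply the conditional probabilities at each draw: 8/20 · 12/19 = 96/380 = 24/95.

24/95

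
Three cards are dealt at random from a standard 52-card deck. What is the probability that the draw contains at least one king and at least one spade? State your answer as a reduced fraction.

There are C(52,3) = 22100 possible draws.
By inclusion-exclusion on the complements, draws missing all kings or all spades: C(48,3) + C(39,3) − C(36,3) = 17296 + 9139 − 7140 = 19295.
So draws with at least one of each: 22100 − 19295 = 2805, probability 2805/22100 = 33/260.

33/260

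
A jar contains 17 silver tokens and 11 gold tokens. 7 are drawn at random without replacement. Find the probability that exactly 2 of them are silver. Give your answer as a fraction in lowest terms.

The sample space is all 7-subsets of the 28: C(28,7) = 1184040.
Selections with exactly 2 silver: choose 2 of the 17 silver and 5 of the 11 gold, C(17,2)·C(11,5) = 136·462 = 62832.
Probability = 62832/1184040 = 238/4485.

238/4485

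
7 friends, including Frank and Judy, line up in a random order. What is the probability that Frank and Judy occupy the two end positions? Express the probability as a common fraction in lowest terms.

1/21

There are 7! = 5040 arrangements.
Place Frank and Judy at the ends in 2 ways, arrange the remaining 5 in 5! = 120 ways: 2·120 = 240.
Probability = 240/5040 = 1/21.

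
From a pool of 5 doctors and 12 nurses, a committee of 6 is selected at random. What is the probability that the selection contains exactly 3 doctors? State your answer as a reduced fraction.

Total number of selections: C(17,6) = 12376.
Selections with exactly 3 doctors: choose 3 of the 5 doctors and 3 of the 12 nurses, C(5,3)·C(12,3) = 10·220 = 2200.
Probability = 2200/12376 = 275/1547.

275/1547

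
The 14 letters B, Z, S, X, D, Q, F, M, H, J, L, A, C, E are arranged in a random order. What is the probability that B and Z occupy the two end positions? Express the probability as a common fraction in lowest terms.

There are 14! = 87178291200 arrangements.
Place B and Z at the ends in 2 ways, arrange the remaining 12 in 12! = 479001600 ways: 2·479001600 = 958003200.
Probability = 958003200/87178291200 = 1/91.

1/91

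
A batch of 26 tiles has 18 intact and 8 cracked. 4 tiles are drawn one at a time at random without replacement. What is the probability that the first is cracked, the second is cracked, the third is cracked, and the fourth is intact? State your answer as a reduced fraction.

Multiply the conditional probabilities at each draw: 8/26 · 7/25 · 6/24 · 18/23 = 6048/358800 = 126/7475.

126/7475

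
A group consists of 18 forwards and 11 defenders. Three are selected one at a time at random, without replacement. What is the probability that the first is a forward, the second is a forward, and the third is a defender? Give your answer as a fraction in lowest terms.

187/1218

Multiply the conditional probabilities at each draw: 18/29 · 17/28 · 11/27 = 3366/21924 = 187/1218.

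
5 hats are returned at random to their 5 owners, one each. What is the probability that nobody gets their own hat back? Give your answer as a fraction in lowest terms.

11/30

There are 5! = 120 assignments.
By inclusion-exclusion, assignments with no fixed points: C(5,0)·5! − C(5,1)·4! + C(5,2)·3! − C(5,3)·2! + C(5,4)·1! − C(5,5)·0! = 44.
Probability = 44/120 = 11/30.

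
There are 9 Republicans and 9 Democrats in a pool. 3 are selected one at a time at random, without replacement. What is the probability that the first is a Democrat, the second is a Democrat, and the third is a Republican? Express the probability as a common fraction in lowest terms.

9/68

Multiply the conditional probabilities at each draw: 9/18 · 8/17 · 9/16 = 648/4896 = 9/68.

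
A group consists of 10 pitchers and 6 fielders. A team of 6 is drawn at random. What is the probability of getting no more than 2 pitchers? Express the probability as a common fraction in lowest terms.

There are C(16,6) = 8008 ways to choose the 6.
Favorable selections (no more than 2 pitchers): C(10,0)·C(6,6) + C(10,1)·C(6,5) + C(10,2)·C(6,4) = 1 + 60 + 675 = 736.
Probability = 736/8008 = 92/1001.

92/1001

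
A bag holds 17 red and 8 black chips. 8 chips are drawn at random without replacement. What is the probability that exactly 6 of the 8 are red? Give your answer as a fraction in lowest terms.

346528/1081575

There are C(25,8) = 1081575 ways to choose 8 from 25.
Selections with exactly 6 red: choose 6 of the 17 red and 2 of the 8 black, C(17,6)·C(8,2) = 12376·28 = 346528.
Probability = 346528/1081575.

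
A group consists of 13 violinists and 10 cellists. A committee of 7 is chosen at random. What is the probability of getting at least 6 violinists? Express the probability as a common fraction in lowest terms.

572/7429

There are C(23,7) = 245157 ways to choose the 7.
Favorable selections (at least 6 violinists): C(13,6)·C(10,1) + C(13,7)·C(10,0) = 17160 + 1716 = 18876.
Probability = 18876/245157 = 572/7429.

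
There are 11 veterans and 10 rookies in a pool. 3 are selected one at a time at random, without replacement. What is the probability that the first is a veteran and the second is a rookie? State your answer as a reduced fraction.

11/42

Multiply the conditional probabilities at each draw: 11/21 · 10/20 = 110/420 = 11/42.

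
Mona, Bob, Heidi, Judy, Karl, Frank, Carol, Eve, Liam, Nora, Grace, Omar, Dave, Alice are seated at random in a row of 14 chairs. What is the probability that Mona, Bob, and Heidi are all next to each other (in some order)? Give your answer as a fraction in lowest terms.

3/91

There are 14! = 87178291200 arrangements.
Treat the three as one block: 12! placements × 3! orders within the block = 479001600·6 = 2874009600.
Probability = 2874009600/87178291200 = 3/91.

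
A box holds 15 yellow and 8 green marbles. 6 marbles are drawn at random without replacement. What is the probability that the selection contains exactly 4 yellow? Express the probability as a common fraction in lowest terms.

There are C(23,6) = 100947 ways to choose 6 from 23.
Selections with exactly 4 yellow: choose 4 of the 15 yellow and 2 of the 8 green, C(15,4)·C(8,2) = 1365·28 = 38220.
Probability = 38220/100947 = 1820/4807.

1820/4807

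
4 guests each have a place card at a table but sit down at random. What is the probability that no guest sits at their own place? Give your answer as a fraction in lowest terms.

3/8

There are 4! = 24 seatings.
By inclusion-exclusion, seatings with no fixed points: C(4,0)·4! − C(4,1)·3! + C(4,2)·2! − C(4,3)·1! + C(4,4)·0! = 9.
Probability = 9/24 = 3/8.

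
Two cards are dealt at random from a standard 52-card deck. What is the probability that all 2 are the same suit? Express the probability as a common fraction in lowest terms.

4/17

There are C(52,2) = 1326 possible 2-card hands.
Hands of one suit: 4 suits × C(13,2) = 4·78 = 312.
Probability = 312/1326 = 4/17.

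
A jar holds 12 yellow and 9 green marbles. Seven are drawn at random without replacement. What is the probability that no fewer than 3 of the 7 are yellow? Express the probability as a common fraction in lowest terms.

297/323

Total selections: C(21,7) = 116280.
Count the complement (fewer than 3 yellow): C(12,0)·C(9,7) + C(12,1)·C(9,6) + C(12,2)·C(9,5) = 36 + 1008 + 8316 = 9360.
Probability = 1 − 9360/116280 = 106920/116280 = 297/323.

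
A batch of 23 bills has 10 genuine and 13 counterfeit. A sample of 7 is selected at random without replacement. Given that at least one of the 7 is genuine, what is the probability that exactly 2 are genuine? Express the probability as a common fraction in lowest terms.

585/2459

Work in counts. Selections with at least one genuine: C(23,7) − C(13,7) = 245157 − 1716 = 243441.
Of those, selections where exactly 2 are genuine: C(10,2)·C(13,5) = 45·1287 = 57915.
Conditional probability = 57915/243441 = 585/2459.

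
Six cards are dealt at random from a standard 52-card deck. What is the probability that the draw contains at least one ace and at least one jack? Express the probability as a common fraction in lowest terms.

There are C(52,6) = 20358520 possible draws.
By inclusion-exclusion on the complements, draws missing all aces or all jacks: C(48,6) + C(48,6) − C(44,6) = 12271512 + 12271512 − 7059052 = 17483972.
So draws with at least one of each: 20358520 − 17483972 = 2874548, probability 2874548/20358520 = 718637/5089630.

718637/5089630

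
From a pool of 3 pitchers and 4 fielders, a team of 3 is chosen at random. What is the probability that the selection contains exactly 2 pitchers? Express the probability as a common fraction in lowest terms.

12/35

There are C(7,3) = 35 ways to choose 3 from 7.
Selections with exactly 2 pitchers: choose 2 of the 3 pitchers and 1 of the 4 fielders, C(3,2)·C(4,1) = 3·4 = 12.
Probability = 12/35.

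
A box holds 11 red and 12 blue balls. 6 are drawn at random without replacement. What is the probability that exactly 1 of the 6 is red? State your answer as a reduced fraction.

The sample space is all 6-subsets of the 23: C(23,6) = 100947.
Selections with exactly 1 red: choose 1 of the 11 red and 5 of the 12 blue, C(11,1)·C(12,5) = 11·792 = 8712.
Probability = 8712/100947 = 264/3059.

264/3059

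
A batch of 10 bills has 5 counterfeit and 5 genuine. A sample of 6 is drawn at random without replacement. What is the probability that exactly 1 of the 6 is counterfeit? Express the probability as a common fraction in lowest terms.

The sample space is all 6-subsets of the 10: C(10,6) = 210.
Selections with exactly 1 counterfeit: choose 1 of the 5 counterfeit and 5 of the 5 genuine, C(5,1)·C(5,5) = 5·1 = 5.
Probability = 5/210 = 1/42.

1/42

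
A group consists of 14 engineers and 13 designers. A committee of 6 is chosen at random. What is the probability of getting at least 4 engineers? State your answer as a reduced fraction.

Total selections: C(27,6) = 296010.
Favorable selections (at least 4 engineers): C(14,4)·C(13,2) + C(14,5)·C(13,1) + C(14,6)·C(13,0) = 78078 + 26026 + 3003 = 107107.
Probability = 107107/296010 = 749/2070.

749/2070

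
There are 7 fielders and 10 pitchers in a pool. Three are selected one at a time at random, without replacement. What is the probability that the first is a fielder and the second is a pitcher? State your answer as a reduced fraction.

Multiply the conditional probabilities at each draw: 7/17 · 10/16 = 70/272 = 35/136.

35/136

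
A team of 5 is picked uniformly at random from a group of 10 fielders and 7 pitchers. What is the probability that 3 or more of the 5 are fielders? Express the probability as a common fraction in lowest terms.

There are C(17,5) = 6188 ways to choose the 5.
Favorable selections (3 or more fielders): C(10,3)·C(7,2) + C(10,4)·C(7,1) + C(10,5)·C(7,0) = 2520 + 1470 + 252 = 4242.
Probability = 4242/6188 = 303/442.

303/442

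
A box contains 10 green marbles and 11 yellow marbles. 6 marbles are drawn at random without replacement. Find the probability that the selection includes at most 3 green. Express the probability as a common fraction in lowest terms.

There are C(21,6) = 54264 ways to choose the 6.
Favorable selections (at most 3 green): C(10,0)·C(11,6) + C(10,1)·C(11,5) + C(10,2)·C(11,4) + C(10,3)·C(11,3) = 462 + 4620 + 14850 + 19800 = 39732.
Probability = 39732/54264 = 473/646.

473/646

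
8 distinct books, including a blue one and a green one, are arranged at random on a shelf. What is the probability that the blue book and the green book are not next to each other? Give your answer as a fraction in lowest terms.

3/4

There are 8! = 40320 arrangements.
Arrangements with the blue book and the green book adjacent: 2·7! = 10080.
So not adjacent: 40320 − 10080 = 30240, probability 30240/40320 = 3/4.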